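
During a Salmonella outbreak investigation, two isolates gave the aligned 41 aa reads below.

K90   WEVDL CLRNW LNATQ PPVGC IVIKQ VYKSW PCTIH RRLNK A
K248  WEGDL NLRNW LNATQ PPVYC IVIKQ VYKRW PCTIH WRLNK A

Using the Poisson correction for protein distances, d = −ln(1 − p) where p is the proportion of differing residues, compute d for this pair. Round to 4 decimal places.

The sequences differ at positions 3 (V/G), 6 (C/N), 19 (G/Y), 29 (S/R), 36 (R/W).
p = 5/41 = 0.121951.
d = −ln(1 − 0.121951) = −ln(0.878049) = 0.1301.

0.1301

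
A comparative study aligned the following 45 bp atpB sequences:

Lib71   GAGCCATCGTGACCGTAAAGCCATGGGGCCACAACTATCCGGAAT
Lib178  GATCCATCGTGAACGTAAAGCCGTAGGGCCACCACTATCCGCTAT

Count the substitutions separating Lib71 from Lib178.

7

Mismatches occur at site 3 (G↔T), site 13 (C↔A), site 23 (A↔G), site 25 (G↔A), site 33 (A↔C), site 42 (G↔C), site 43 (A↔T).
That gives 7 mismatches out of 45 aligned sites, so the Hamming distance is 7.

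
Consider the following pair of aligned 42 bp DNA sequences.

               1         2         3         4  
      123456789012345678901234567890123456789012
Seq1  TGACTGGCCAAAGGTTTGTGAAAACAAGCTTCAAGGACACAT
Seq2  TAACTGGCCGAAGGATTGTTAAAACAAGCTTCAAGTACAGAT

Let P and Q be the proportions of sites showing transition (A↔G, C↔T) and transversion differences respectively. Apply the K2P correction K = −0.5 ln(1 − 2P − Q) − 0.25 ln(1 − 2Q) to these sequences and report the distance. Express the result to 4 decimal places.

0.1585

The sequences differ at positions 2 (G/A, transition), 10 (A/G, transition), 15 (T/A, transversion), 20 (G/T, transversion), 36 (G/T, transversion), 40 (C/G, transversion).
Of the 6 differences, 2 transitions and 4 transversions over 42 sites: P = 2/42 = 0.047619, Q = 4/42 = 0.095238.
d = −0.5·ln(0.809524) − 0.25·ln(0.809524) = −0.5·(-0.211309) − 0.25·(-0.211309) = 0.1585.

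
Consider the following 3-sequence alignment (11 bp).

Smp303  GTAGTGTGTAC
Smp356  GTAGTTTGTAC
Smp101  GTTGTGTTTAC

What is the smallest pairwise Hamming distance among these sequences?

Pairwise Hamming distances:
  Smp303 vs Smp356: 1
  Smp303 vs Smp101: 2
  Smp356 vs Smp101: 3
The smallest is 1, between Smp303 and Smp356.

1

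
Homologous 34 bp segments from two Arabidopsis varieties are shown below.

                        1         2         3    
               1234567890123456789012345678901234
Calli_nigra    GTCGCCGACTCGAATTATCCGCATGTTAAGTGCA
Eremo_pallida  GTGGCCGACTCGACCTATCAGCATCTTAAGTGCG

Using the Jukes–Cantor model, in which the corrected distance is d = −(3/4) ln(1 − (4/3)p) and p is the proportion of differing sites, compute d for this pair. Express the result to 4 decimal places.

0.2012

The sequences differ at positions 3 (C/G), 14 (A/C), 15 (T/C), 20 (C/A), 25 (G/C), 34 (A/G).
p = 6/34 = 0.176471.
d = −0.75 · ln(1 − (4/3)·0.176471) = −0.75 · ln(0.764705) = −0.75 · (-0.268265) = 0.2012.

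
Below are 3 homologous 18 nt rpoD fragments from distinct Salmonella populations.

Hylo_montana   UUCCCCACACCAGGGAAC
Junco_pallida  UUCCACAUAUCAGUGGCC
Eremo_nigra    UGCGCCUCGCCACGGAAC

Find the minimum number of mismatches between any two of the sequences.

Pairwise Hamming distances:
  Hylo_montana vs Junco_pallida: 6
  Hylo_montana vs Eremo_nigra: 5
  Junco_pallida vs Eremo_nigra: 11
The smallest is 5, between Hylo_montana and Eremo_nigra.

5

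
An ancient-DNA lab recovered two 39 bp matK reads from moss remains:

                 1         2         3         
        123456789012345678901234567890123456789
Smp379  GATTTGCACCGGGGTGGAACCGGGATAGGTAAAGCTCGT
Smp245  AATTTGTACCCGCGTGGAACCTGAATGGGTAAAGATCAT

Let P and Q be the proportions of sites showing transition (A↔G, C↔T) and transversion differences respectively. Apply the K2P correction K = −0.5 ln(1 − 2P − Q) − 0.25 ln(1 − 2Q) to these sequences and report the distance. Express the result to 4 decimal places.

The sequences differ at positions 1 (G/A, transition), 7 (C/T, transition), 11 (G/C, transversion), 13 (G/C, transversion), 22 (G/T, transversion), 24 (G/A, transition), 27 (A/G, transition), 35 (C/A, transversion), 38 (G/A, transition).
Of the 9 differences, 5 transitions and 4 transversions over 39 sites: P = 5/39 = 0.128205, Q = 4/39 = 0.102564.
d = −0.5·ln(0.641026) − 0.25·ln(0.794872) = −0.5·(-0.444685) − 0.25·(-0.229574) = 0.2797.

0.2797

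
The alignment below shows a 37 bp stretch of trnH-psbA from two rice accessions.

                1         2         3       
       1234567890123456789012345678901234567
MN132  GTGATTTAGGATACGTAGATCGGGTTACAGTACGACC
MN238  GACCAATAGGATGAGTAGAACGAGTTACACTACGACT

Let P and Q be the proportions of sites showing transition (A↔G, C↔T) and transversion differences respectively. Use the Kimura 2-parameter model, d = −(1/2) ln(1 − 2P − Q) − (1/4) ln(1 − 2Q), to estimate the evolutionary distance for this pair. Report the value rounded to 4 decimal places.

Mismatches occur at site 2 (T/A, transversion), site 3 (G/C, transversion), site 4 (A/C, transversion), site 5 (T/A, transversion), site 6 (T/A, transversion), site 13 (A/G, transition), site 14 (C/A, transversion), site 20 (T/A, transversion), site 23 (G/A, transition), site 30 (G/C, transversion), site 37 (C/T, transition).
Of the 11 differences, 3 transitions and 8 transversions over 37 sites: P = 3/37 = 0.081081, Q = 8/37 = 0.216216.
d = −0.5·ln(0.621622) − 0.25·ln(0.567568) = −0.5·(-0.475423) − 0.25·(-0.566395) = 0.3793.

0.3793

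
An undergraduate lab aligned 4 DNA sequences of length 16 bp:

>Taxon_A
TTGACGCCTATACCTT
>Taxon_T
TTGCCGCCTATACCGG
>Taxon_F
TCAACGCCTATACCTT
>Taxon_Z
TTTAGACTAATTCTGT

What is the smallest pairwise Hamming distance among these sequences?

2

Pairwise Hamming distances:
  Taxon_A vs Taxon_T: 3
  Taxon_A vs Taxon_F: 2
  Taxon_A vs Taxon_Z: 8
  Taxon_T vs Taxon_F: 5
  Taxon_T vs Taxon_Z: 9
  Taxon_F vs Taxon_Z: 9
The smallest is 2, between Taxon_A and Taxon_F.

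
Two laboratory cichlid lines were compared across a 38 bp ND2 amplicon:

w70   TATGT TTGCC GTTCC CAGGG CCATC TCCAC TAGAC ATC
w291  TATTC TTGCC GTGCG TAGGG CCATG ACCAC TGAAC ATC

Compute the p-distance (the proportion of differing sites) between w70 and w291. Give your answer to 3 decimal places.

The sequences differ at positions 4 (G/T), 5 (T/C), 13 (T/G), 15 (C/G), 16 (C/T), 25 (C/G), 26 (T/A), 32 (A/G), 33 (G/A).
There are 9 differences over 38 sites, so p = 9/38 = 0.237.

0.237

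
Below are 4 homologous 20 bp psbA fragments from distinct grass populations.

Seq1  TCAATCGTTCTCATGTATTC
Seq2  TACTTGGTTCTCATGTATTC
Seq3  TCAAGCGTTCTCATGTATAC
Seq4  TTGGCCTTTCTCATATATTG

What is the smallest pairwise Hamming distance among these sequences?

Pairwise Hamming distances:
  Seq1 vs Seq2: 4
  Seq1 vs Seq3: 2
  Seq1 vs Seq4: 7
  Seq2 vs Seq3: 6
  Seq2 vs Seq4: 8
  Seq3 vs Seq4: 8
The smallest is 2, between Seq1 and Seq3.

2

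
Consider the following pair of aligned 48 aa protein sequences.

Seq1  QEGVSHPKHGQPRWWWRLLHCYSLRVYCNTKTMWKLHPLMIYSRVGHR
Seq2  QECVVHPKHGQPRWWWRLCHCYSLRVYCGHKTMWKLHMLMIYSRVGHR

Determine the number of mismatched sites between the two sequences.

Differing sites — 3:G/C; 5:S/V; 19:L/C; 29:N/G; 30:T/H; 38:P/M.
That gives 6 mismatches out of 48 aligned sites, so the Hamming distance is 6.

6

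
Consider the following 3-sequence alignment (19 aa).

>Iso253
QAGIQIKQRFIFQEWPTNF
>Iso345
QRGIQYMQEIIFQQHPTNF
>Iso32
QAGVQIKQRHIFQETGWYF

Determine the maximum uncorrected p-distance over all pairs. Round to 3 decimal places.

Pairwise Hamming distances:
  Iso253 vs Iso345: 7
  Iso253 vs Iso32: 6
  Iso345 vs Iso32: 11
The largest is 11 mismatches, between Iso345 and Iso32; p = 11/19 = 0.579.

0.579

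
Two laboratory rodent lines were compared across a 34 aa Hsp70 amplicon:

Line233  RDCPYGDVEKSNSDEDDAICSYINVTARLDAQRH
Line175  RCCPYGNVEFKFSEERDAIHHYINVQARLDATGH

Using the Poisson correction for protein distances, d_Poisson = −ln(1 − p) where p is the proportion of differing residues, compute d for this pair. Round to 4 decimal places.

0.4353

Differing sites — 2:D/C; 7:D/N; 10:K/F; 11:S/K; 12:N/F; 14:D/E; 16:D/R; 20:C/H; 21:S/H; 26:T/Q; 32:Q/T; 33:R/G.
p = 12/34 = 0.352941.
d = −ln(1 − 0.352941) = −ln(0.647059) = 0.4353.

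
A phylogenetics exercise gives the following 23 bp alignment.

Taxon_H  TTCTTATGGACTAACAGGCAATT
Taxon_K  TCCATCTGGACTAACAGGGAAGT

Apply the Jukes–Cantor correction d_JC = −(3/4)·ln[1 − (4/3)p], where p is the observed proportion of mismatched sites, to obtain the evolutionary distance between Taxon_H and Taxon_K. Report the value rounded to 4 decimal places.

0.2567

Differing sites — 2:T/C; 4:T/A; 6:A/C; 19:C/G; 22:T/G.
p = 5/23 = 0.217391.
d = −0.75 · ln(1 − (4/3)·0.217391) = −0.75 · ln(0.710145) = −0.75 · (-0.342286) = 0.2567.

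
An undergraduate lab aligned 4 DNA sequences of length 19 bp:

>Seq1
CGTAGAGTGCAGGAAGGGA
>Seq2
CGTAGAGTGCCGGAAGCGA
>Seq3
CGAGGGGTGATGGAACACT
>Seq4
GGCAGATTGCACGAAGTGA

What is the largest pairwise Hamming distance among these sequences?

Pairwise Hamming distances:
  Seq1 vs Seq2: 2
  Seq1 vs Seq3: 9
  Seq1 vs Seq4: 5
  Seq2 vs Seq3: 9
  Seq2 vs Seq4: 6
  Seq3 vs Seq4: 12
The largest is 12, between Seq3 and Seq4.

12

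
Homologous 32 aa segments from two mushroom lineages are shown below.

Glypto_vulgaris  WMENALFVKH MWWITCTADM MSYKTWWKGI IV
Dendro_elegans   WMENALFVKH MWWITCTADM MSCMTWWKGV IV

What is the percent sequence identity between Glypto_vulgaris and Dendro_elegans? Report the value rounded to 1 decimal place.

90.6%

Differing sites — 23:Y/C; 24:K/M; 30:I/V.
29 of the 32 sites match, so the percent identity is 29/32 × 100 = 90.6%.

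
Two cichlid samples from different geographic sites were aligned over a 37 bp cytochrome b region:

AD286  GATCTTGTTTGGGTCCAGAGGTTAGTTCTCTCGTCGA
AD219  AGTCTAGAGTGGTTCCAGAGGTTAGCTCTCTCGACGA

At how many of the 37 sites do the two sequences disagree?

8

Mismatches occur at site 1 (G→A), site 2 (A→G), site 6 (T→A), site 8 (T→A), site 9 (T→G), site 13 (G→T), site 26 (T→C), site 34 (T→A).
That gives 8 mismatches out of 37 aligned sites, so the Hamming distance is 8.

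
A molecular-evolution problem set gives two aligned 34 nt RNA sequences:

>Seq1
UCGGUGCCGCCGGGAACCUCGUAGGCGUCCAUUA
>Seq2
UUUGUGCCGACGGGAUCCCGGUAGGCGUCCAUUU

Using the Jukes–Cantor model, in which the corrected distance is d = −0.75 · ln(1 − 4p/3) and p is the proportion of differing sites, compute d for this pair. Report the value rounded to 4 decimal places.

0.2407

The sequences differ at positions 2 (C/U), 3 (G/U), 10 (C/A), 16 (A/U), 19 (U/C), 20 (C/G), 34 (A/U).
p = 7/34 = 0.205882.
d = −0.75 · ln(1 − (4/3)·0.205882) = −0.75 · ln(0.725491) = −0.75 · (-0.320907) = 0.2407.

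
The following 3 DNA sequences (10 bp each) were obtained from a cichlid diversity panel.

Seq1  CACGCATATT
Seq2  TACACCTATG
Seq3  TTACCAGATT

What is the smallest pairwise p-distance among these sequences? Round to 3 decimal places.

0.400

Pairwise Hamming distances:
  Seq1 vs Seq2: 4
  Seq1 vs Seq3: 5
  Seq2 vs Seq3: 6
The smallest is 4 mismatches, between Seq1 and Seq2; p = 4/10 = 0.400.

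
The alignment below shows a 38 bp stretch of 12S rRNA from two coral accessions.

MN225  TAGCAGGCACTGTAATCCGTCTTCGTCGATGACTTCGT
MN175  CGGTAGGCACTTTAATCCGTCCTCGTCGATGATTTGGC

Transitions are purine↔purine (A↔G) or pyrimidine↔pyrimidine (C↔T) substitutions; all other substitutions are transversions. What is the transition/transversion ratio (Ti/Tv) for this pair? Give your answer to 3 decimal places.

3.000

Differing sites — 1:T/C (Ti); 2:A/G (Ti); 4:C/T (Ti); 12:G/T (Tv); 22:T/C (Ti); 33:C/T (Ti); 36:C/G (Tv); 38:T/C (Ti).
Of the 8 differences, 6 transitions and 2 transversions, so Ti/Tv = 6/2 = 3.000.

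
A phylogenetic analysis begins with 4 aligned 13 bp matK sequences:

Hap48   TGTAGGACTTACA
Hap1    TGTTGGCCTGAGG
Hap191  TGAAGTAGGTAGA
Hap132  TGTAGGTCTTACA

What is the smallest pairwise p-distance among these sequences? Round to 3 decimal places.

Pairwise Hamming distances:
  Hap48 vs Hap1: 5
  Hap48 vs Hap191: 5
  Hap48 vs Hap132: 1
  Hap1 vs Hap191: 8
  Hap1 vs Hap132: 5
  Hap191 vs Hap132: 6
The smallest is 1 mismatch, between Hap48 and Hap132; p = 1/13 = 0.077.

0.077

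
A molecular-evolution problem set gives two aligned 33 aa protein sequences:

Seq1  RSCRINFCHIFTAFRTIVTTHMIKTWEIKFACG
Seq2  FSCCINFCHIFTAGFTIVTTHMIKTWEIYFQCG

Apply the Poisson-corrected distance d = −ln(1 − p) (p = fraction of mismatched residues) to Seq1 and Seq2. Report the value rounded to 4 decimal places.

Differing sites — 1:R/F; 4:R/C; 14:F/G; 15:R/F; 29:K/Y; 31:A/Q.
p = 6/33 = 0.181818.
d = −ln(1 − 0.181818) = −ln(0.818182) = 0.2007.

0.2007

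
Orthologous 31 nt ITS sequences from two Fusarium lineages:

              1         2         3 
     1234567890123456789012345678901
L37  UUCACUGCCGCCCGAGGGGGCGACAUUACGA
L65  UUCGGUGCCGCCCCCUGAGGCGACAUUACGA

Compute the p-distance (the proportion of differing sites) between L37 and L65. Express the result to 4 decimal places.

Mismatches occur at site 4 (A→G), site 5 (C→G), site 14 (G→C), site 15 (A→C), site 16 (G→U), site 18 (G→A).
There are 6 differences over 31 sites, so p = 6/31 = 0.1935.

0.1935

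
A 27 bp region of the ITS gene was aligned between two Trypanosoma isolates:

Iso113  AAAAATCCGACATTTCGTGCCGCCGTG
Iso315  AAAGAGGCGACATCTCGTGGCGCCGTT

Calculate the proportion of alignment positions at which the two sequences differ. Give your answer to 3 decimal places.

0.222

The sequences differ at positions 4 (A/G), 6 (T/G), 7 (C/G), 14 (T/C), 20 (C/G), 27 (G/T).
There are 6 differences over 27 sites, so p = 6/27 = 0.222.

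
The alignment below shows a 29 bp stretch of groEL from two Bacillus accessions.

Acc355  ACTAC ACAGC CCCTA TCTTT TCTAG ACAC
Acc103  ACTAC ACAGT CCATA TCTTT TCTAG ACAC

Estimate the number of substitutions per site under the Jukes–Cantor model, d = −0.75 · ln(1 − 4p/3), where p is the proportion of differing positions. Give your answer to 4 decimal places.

Differing sites — 10:C/T; 13:C/A.
p = 2/29 = 0.068966.
d = −0.75 · ln(1 − (4/3)·0.068966) = −0.75 · ln(0.908045) = −0.75 · (-0.096461) = 0.0723.

0.0723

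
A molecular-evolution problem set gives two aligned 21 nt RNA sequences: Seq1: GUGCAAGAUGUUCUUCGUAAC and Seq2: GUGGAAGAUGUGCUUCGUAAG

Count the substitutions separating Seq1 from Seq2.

Mismatches occur at site 4 (C/G), site 12 (U/G), site 21 (C/G).
That gives 3 mismatches out of 21 aligned sites, so the Hamming distance is 3.

3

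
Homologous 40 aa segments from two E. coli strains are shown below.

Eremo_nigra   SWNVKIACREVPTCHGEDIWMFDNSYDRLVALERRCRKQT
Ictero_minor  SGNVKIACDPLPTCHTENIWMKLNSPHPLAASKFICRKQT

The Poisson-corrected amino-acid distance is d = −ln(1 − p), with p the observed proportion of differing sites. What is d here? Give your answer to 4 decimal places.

Differing sites — 2:W/G; 9:R/D; 10:E/P; 11:V/L; 16:G/T; 18:D/N; 22:F/K; 23:D/L; 26:Y/P; 27:D/H; 28:R/P; 30:V/A; 32:L/S; 33:E/K; 34:R/F; 35:R/I.
p = 16/40 = 0.400000.
d = −ln(1 − 0.400000) = −ln(0.600000) = 0.5108.

0.5108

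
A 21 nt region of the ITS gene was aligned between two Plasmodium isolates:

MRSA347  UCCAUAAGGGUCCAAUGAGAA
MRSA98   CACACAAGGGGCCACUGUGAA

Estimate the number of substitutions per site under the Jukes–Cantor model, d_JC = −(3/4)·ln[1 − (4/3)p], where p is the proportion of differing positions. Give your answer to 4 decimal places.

0.3597

Mismatches occur at site 1 (U→C), site 2 (C→A), site 5 (U→C), site 11 (U→G), site 15 (A→C), site 18 (A→U).
p = 6/21 = 0.285714.
d = −0.75 · ln(1 − (4/3)·0.285714) = −0.75 · ln(0.619048) = −0.75 · (-0.479572) = 0.3597.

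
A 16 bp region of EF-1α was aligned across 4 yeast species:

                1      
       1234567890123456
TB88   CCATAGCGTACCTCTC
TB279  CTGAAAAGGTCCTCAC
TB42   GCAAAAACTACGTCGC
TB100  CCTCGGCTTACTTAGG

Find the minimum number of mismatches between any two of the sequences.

7

Pairwise Hamming distances:
  TB88 vs TB279: 8
  TB88 vs TB42: 7
  TB88 vs TB100: 8
  TB279 vs TB42: 8
  TB279 vs TB100: 13
  TB42 vs TB100: 10
The smallest is 7, between TB88 and TB42.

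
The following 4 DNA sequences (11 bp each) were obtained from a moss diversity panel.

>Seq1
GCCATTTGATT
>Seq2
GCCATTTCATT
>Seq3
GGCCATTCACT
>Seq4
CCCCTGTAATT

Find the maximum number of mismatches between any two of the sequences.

6

Pairwise Hamming distances:
  Seq1 vs Seq2: 1
  Seq1 vs Seq3: 5
  Seq1 vs Seq4: 4
  Seq2 vs Seq3: 4
  Seq2 vs Seq4: 4
  Seq3 vs Seq4: 6
The largest is 6, between Seq3 and Seq4.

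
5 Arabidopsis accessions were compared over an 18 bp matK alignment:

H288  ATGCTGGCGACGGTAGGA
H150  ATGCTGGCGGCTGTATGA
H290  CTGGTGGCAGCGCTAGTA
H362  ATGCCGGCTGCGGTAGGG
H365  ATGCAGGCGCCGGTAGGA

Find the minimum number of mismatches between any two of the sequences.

2

Pairwise Hamming distances:
  H288 vs H150: 3
  H288 vs H290: 6
  H288 vs H362: 4
  H288 vs H365: 2
  H150 vs H290: 7
  H150 vs H362: 5
  H150 vs H365: 4
  H290 vs H362: 7
  H290 vs H365: 7
  H362 vs H365: 4
The smallest is 2, between H288 and H365.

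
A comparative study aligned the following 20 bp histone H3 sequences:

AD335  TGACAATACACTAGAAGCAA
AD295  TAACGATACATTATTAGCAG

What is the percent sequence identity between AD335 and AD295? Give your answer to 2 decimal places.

Differing sites — 2:G/A; 5:A/G; 11:C/T; 14:G/T; 15:A/T; 20:A/G.
14 of the 20 sites match, so the percent identity is 14/20 × 100 = 70.00%.

70.00%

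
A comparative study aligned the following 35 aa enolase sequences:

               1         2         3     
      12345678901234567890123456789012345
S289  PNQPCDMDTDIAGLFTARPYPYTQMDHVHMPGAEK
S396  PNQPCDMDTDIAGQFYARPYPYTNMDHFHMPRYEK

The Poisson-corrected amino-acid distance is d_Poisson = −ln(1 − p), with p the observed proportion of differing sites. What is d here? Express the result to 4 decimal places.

The sequences differ at positions 14 (L/Q), 16 (T/Y), 24 (Q/N), 28 (V/F), 32 (G/R), 33 (A/Y).
p = 6/35 = 0.171429.
d = −ln(1 − 0.171429) = −ln(0.828571) = 0.1881.

0.1881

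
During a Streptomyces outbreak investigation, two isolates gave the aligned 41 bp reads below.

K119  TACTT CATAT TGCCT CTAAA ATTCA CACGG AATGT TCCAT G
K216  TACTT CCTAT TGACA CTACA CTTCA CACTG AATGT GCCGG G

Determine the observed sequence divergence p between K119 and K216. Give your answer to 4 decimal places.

Differing sites — 7:A/C; 13:C/A; 15:T/A; 19:A/C; 21:A/C; 29:G/T; 36:T/G; 39:A/G; 40:T/G.
There are 9 differences over 41 sites, so p = 9/41 = 0.2195.

0.2195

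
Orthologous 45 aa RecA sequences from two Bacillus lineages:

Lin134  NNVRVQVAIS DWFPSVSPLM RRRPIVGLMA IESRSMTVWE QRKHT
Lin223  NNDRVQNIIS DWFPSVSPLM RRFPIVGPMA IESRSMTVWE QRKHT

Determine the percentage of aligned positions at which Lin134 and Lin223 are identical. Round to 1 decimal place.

The sequences differ at positions 3 (V/D), 7 (V/N), 8 (A/I), 23 (R/F), 28 (L/P).
40 of the 45 sites match, so the percent identity is 40/45 × 100 = 88.9%.

88.9%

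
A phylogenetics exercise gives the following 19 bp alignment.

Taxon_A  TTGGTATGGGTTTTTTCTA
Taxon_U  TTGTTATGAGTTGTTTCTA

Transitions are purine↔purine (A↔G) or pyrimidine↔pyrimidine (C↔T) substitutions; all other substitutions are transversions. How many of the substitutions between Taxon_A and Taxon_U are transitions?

1

Differing sites — 4:G/T (Tv); 9:G/A (Ti); 13:T/G (Tv).
Of the 3 differences, 1 transition and 2 transversions, so the answer is 1.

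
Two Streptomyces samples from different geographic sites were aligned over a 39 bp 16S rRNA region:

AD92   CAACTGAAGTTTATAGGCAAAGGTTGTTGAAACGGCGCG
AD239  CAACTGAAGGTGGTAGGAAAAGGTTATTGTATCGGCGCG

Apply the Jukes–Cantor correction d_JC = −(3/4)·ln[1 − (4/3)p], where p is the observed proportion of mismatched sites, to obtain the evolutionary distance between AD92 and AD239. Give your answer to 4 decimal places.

0.2052

Differing sites — 10:T/G; 12:T/G; 13:A/G; 18:C/A; 26:G/A; 30:A/T; 32:A/T.
p = 7/39 = 0.179487.
d = −0.75 · ln(1 − (4/3)·0.179487) = −0.75 · ln(0.760684) = −0.75 · (-0.273537) = 0.2052.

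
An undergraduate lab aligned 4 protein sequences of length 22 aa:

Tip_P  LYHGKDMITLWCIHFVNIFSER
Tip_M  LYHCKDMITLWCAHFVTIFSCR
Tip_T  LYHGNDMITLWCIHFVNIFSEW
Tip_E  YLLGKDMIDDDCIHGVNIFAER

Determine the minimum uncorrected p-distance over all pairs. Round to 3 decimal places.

Pairwise Hamming distances:
  Tip_P vs Tip_M: 4
  Tip_P vs Tip_T: 2
  Tip_P vs Tip_E: 8
  Tip_M vs Tip_T: 6
  Tip_M vs Tip_E: 12
  Tip_T vs Tip_E: 10
The smallest is 2 mismatches, between Tip_P and Tip_T; p = 2/22 = 0.091.

0.091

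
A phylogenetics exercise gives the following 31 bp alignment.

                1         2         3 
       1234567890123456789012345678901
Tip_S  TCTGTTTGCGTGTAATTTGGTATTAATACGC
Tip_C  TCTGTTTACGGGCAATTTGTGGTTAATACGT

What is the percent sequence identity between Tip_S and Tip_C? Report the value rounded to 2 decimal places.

77.42%

Differing sites — 8:G/A; 11:T/G; 13:T/C; 20:G/T; 21:T/G; 22:A/G; 31:C/T.
24 of the 31 sites match, so the percent identity is 24/31 × 100 = 77.42%.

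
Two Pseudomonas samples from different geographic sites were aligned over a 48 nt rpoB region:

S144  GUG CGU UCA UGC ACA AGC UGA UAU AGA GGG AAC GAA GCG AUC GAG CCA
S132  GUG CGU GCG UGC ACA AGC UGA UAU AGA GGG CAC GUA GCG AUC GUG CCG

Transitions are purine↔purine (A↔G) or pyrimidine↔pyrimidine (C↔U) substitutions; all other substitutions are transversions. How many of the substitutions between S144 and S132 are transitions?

2

Differing sites — 7:U/G (Tv); 9:A/G (Ti); 31:A/C (Tv); 35:A/U (Tv); 44:A/U (Tv); 48:A/G (Ti).
Of the 6 differences, 2 transitions and 4 transversions, so the answer is 2.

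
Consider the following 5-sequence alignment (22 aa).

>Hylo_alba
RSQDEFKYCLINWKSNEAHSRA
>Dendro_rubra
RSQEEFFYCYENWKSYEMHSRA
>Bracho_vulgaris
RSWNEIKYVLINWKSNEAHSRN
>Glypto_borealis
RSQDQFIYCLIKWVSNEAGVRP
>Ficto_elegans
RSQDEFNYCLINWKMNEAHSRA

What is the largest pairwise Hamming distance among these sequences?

Pairwise Hamming distances:
  Hylo_alba vs Dendro_rubra: 6
  Hylo_alba vs Bracho_vulgaris: 5
  Hylo_alba vs Glypto_borealis: 7
  Hylo_alba vs Ficto_elegans: 2
  Dendro_rubra vs Bracho_vulgaris: 10
  Dendro_rubra vs Glypto_borealis: 12
  Dendro_rubra vs Ficto_elegans: 7
  Bracho_vulgaris vs Glypto_borealis: 11
  Bracho_vulgaris vs Ficto_elegans: 7
  Glypto_borealis vs Ficto_elegans: 8
The largest is 12, between Dendro_rubra and Glypto_borealis.

12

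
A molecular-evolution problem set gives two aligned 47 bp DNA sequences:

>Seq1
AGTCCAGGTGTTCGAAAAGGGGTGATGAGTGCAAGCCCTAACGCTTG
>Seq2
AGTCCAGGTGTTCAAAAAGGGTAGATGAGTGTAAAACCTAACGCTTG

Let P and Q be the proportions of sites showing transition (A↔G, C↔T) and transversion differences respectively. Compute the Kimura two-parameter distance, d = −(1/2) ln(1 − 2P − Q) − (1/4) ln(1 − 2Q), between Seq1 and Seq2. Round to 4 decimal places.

0.1404

The sequences differ at positions 14 (G/A, transition), 22 (G/T, transversion), 23 (T/A, transversion), 32 (C/T, transition), 35 (G/A, transition), 36 (C/A, transversion).
Of the 6 differences, 3 transitions and 3 transversions over 47 sites: P = 3/47 = 0.063830, Q = 3/47 = 0.063830.
d = −0.5·ln(0.808510) − 0.25·ln(0.872340) = −0.5·(-0.212562) − 0.25·(-0.136576) = 0.1404.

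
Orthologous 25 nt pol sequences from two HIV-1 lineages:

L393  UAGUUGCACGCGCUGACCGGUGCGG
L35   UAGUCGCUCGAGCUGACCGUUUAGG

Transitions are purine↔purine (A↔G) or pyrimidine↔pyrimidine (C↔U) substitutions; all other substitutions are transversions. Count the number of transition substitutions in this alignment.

1

Mismatches occur at site 5 (U↔C, transition), site 8 (A↔U, transversion), site 11 (C↔A, transversion), site 20 (G↔U, transversion), site 22 (G↔U, transversion), site 23 (C↔A, transversion).
Of the 6 differences, 1 transition and 5 transversions, so the answer is 1.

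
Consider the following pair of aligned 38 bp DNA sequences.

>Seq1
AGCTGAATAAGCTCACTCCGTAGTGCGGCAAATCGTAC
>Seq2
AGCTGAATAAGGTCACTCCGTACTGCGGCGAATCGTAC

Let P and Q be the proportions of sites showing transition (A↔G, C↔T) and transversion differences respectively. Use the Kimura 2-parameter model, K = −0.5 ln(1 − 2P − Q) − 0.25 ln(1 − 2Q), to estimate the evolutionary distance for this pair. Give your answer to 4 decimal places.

0.0834

Differing sites — 12:C/G (Tv); 23:G/C (Tv); 30:A/G (Ti).
Of the 3 differences, 1 transition and 2 transversions over 38 sites: P = 1/38 = 0.026316, Q = 2/38 = 0.052632.
d = −0.5·ln(0.894736) − 0.25·ln(0.894736) = −0.5·(-0.111227) − 0.25·(-0.111227) = 0.0834.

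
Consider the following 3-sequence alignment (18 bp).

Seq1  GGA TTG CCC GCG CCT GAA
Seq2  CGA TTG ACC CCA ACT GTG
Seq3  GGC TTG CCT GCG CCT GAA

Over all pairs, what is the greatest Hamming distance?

9

Pairwise Hamming distances:
  Seq1 vs Seq2: 7
  Seq1 vs Seq3: 2
  Seq2 vs Seq3: 9
The largest is 9, between Seq2 and Seq3.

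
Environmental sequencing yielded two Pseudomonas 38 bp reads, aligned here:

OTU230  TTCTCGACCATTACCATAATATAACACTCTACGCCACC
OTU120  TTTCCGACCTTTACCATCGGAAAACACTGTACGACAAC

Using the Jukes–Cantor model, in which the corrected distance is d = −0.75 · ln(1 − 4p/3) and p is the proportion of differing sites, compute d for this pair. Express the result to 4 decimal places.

The sequences differ at positions 3 (C/T), 4 (T/C), 10 (A/T), 18 (A/C), 19 (A/G), 20 (T/G), 22 (T/A), 29 (C/G), 34 (C/A), 37 (C/A).
p = 10/38 = 0.263158.
d = −0.75 · ln(1 − (4/3)·0.263158) = −0.75 · ln(0.649123) = −0.75 · (-0.432133) = 0.3241.

0.3241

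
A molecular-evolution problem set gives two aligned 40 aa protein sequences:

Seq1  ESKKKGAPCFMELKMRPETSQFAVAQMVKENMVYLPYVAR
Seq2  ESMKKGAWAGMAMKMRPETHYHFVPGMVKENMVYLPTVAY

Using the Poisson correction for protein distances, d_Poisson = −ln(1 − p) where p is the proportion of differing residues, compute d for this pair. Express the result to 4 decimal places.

0.4308

Differing sites — 3:K/M; 8:P/W; 9:C/A; 10:F/G; 12:E/A; 13:L/M; 20:S/H; 21:Q/Y; 22:F/H; 23:A/F; 25:A/P; 26:Q/G; 37:Y/T; 40:R/Y.
p = 14/40 = 0.350000.
d = −ln(1 − 0.350000) = −ln(0.650000) = 0.4308.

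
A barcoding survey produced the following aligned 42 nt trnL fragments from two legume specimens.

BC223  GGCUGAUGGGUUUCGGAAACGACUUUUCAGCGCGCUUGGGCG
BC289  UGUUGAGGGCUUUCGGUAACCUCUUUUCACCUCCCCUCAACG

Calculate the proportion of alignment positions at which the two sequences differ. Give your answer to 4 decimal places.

Differing sites — 1:G/U; 3:C/U; 7:U/G; 10:G/C; 17:A/U; 21:G/C; 22:A/U; 30:G/C; 32:G/U; 34:G/C; 36:U/C; 38:G/C; 39:G/A; 40:G/A.
There are 14 differences over 42 sites, so p = 14/42 = 0.3333.

0.3333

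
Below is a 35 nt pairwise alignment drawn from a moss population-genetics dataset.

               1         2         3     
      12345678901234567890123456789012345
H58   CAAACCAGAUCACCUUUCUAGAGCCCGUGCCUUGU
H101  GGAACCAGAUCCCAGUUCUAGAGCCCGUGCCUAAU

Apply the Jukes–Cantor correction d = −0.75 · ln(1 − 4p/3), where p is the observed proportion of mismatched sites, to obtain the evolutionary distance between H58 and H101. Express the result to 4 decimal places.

Differing sites — 1:C/G; 2:A/G; 12:A/C; 14:C/A; 15:U/G; 33:U/A; 34:G/A.
p = 7/35 = 0.200000.
d = −0.75 · ln(1 − (4/3)·0.200000) = −0.75 · ln(0.733333) = −0.75 · (-0.310155) = 0.2326.

0.2326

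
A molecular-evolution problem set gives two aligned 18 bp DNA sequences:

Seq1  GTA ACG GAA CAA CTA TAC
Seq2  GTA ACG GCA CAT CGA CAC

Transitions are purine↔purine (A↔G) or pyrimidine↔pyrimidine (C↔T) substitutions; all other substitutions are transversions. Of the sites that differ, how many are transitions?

Differing sites — 8:A/C (Tv); 12:A/T (Tv); 14:T/G (Tv); 16:T/C (Ti).
Of the 4 differences, 1 transition and 3 transversions, so the answer is 1.

1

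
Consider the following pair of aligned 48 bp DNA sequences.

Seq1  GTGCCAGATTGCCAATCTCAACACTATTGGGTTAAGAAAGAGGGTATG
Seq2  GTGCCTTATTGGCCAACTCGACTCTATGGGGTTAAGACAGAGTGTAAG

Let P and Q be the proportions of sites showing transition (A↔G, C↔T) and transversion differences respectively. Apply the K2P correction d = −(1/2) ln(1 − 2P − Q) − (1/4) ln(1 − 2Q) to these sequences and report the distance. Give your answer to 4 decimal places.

The sequences differ at positions 6 (A/T, transversion), 7 (G/T, transversion), 12 (C/G, transversion), 14 (A/C, transversion), 16 (T/A, transversion), 20 (A/G, transition), 23 (A/T, transversion), 28 (T/G, transversion), 38 (A/C, transversion), 43 (G/T, transversion), 47 (T/A, transversion).
Of the 11 differences, 1 transition and 10 transversions over 48 sites: P = 1/48 = 0.020833, Q = 10/48 = 0.208333.
d = −0.5·ln(0.750001) − 0.25·ln(0.583334) = −0.5·(-0.287681) − 0.25·(-0.538995) = 0.2786.

0.2786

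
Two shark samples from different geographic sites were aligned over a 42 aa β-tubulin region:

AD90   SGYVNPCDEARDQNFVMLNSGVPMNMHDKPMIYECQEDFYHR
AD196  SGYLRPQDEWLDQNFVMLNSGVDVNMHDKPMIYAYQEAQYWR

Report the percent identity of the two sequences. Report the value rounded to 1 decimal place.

71.4%

The sequences differ at positions 4 (V/L), 5 (N/R), 7 (C/Q), 10 (A/W), 11 (R/L), 23 (P/D), 24 (M/V), 34 (E/A), 35 (C/Y), 38 (D/A), 39 (F/Q), 41 (H/W).
30 of the 42 sites match, so the percent identity is 30/42 × 100 = 71.4%.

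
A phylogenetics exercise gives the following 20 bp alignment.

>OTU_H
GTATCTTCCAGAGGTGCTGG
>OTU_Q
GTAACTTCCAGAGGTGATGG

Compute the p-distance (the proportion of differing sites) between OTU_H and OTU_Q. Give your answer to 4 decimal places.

0.1000

Differing sites — 4:T/A; 17:C/A.
There are 2 differences over 20 sites, so p = 2/20 = 0.1000.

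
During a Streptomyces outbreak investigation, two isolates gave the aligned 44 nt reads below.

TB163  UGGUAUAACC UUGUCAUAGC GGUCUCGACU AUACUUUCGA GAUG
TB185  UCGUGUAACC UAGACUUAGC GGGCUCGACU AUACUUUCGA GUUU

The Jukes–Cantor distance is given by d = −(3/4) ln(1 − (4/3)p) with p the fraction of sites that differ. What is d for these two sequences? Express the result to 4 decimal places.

0.2082

Mismatches occur at site 2 (G/C), site 5 (A/G), site 12 (U/A), site 14 (U/A), site 16 (A/U), site 23 (U/G), site 42 (A/U), site 44 (G/U).
p = 8/44 = 0.181818.
d = −0.75 · ln(1 − (4/3)·0.181818) = −0.75 · ln(0.757576) = −0.75 · (-0.277631) = 0.2082.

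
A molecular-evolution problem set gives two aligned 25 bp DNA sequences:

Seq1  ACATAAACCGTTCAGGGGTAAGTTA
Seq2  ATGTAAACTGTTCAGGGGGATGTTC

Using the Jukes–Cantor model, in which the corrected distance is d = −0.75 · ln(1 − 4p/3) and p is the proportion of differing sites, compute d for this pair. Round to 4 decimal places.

0.2892

Mismatches occur at site 2 (C→T), site 3 (A→G), site 9 (C→T), site 19 (T→G), site 21 (A→T), site 25 (A→C).
p = 6/25 = 0.240000.
d = −0.75 · ln(1 − (4/3)·0.240000) = −0.75 · ln(0.680000) = −0.75 · (-0.385662) = 0.2892.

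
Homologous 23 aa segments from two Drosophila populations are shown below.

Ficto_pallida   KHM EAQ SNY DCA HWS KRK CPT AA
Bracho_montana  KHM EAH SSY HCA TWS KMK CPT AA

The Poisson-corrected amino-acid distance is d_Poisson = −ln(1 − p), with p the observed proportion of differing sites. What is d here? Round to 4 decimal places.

0.2451

Mismatches occur at site 6 (Q↔H), site 8 (N↔S), site 10 (D↔H), site 13 (H↔T), site 17 (R↔M).
p = 5/23 = 0.217391.
d = −ln(1 − 0.217391) = −ln(0.782609) = 0.2451.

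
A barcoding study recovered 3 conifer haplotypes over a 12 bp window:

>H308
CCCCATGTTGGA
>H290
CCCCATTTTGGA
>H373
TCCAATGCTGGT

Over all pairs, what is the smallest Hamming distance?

Pairwise Hamming distances:
  H308 vs H290: 1
  H308 vs H373: 4
  H290 vs H373: 5
The smallest is 1, between H308 and H290.

1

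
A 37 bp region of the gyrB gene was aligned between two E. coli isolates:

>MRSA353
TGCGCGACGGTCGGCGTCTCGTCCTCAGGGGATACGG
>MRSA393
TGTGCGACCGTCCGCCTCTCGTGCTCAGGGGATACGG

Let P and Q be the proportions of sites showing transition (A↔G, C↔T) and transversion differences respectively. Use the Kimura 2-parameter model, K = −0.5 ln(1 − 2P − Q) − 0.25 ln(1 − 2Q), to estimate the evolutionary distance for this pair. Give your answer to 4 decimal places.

Mismatches occur at site 3 (C↔T, transition), site 9 (G↔C, transversion), site 13 (G↔C, transversion), site 16 (G↔C, transversion), site 23 (C↔G, transversion).
Of the 5 differences, 1 transition and 4 transversions over 37 sites: P = 1/37 = 0.027027, Q = 4/37 = 0.108108.
d = −0.5·ln(0.837838) − 0.25·ln(0.783784) = −0.5·(-0.176931) − 0.25·(-0.243622) = 0.1494.

0.1494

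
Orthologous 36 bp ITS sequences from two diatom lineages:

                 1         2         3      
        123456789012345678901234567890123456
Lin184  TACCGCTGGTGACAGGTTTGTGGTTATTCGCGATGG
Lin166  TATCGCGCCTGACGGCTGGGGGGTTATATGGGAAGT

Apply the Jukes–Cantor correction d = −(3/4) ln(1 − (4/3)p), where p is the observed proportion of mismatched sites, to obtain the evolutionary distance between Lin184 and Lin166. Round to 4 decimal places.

Mismatches occur at site 3 (C↔T), site 7 (T↔G), site 8 (G↔C), site 9 (G↔C), site 14 (A↔G), site 16 (G↔C), site 18 (T↔G), site 19 (T↔G), site 21 (T↔G), site 28 (T↔A), site 29 (C↔T), site 31 (C↔G), site 34 (T↔A), site 36 (G↔T).
p = 14/36 = 0.388889.
d = −0.75 · ln(1 − (4/3)·0.388889) = −0.75 · ln(0.481481) = −0.75 · (-0.730889) = 0.5482.

0.5482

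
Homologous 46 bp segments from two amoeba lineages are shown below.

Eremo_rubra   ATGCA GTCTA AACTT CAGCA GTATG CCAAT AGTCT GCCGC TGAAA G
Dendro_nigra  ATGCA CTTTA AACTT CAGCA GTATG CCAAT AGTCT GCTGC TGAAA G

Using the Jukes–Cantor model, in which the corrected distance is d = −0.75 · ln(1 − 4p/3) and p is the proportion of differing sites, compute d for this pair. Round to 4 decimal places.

0.0682

Differing sites — 6:G/C; 8:C/T; 38:C/T.
p = 3/46 = 0.065217.
d = −0.75 · ln(1 − (4/3)·0.065217) = −0.75 · ln(0.913044) = −0.75 · (-0.090971) = 0.0682.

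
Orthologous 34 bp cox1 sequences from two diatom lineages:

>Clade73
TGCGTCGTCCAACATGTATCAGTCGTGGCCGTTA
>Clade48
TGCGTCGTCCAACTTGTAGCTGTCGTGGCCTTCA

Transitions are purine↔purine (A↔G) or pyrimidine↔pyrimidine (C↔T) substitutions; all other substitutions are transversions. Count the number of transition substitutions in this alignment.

1

The sequences differ at positions 14 (A/T, transversion), 19 (T/G, transversion), 21 (A/T, transversion), 31 (G/T, transversion), 33 (T/C, transition).
Of the 5 differences, 1 transition and 4 transversions, so the answer is 1.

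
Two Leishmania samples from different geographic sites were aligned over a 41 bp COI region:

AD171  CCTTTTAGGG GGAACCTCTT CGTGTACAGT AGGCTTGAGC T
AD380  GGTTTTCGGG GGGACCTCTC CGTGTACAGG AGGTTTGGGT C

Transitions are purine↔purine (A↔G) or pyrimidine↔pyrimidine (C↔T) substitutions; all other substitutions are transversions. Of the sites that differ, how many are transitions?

Mismatches occur at site 1 (C/G, transversion), site 2 (C/G, transversion), site 7 (A/C, transversion), site 13 (A/G, transition), site 20 (T/C, transition), site 30 (T/G, transversion), site 34 (C/T, transition), site 38 (A/G, transition), site 40 (C/T, transition), site 41 (T/C, transition).
Of the 10 differences, 6 transitions and 4 transversions, so the answer is 6.

6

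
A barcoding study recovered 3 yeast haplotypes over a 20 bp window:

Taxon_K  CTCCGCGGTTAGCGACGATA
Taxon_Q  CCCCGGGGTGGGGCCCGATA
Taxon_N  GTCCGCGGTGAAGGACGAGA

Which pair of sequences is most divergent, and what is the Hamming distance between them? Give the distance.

Pairwise Hamming distances:
  Taxon_K vs Taxon_Q: 7
  Taxon_K vs Taxon_N: 5
  Taxon_Q vs Taxon_N: 8
The largest is 8, between Taxon_Q and Taxon_N.

8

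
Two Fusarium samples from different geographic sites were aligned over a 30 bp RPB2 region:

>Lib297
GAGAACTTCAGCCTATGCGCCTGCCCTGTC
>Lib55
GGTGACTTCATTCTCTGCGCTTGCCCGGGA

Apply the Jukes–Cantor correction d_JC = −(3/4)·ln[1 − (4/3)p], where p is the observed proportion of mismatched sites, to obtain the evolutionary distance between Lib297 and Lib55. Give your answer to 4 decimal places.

Differing sites — 2:A/G; 3:G/T; 4:A/G; 11:G/T; 12:C/T; 15:A/C; 21:C/T; 27:T/G; 29:T/G; 30:C/A.
p = 10/30 = 0.333333.
d = −0.75 · ln(1 − (4/3)·0.333333) = −0.75 · ln(0.555556) = −0.75 · (-0.587786) = 0.4408.

0.4408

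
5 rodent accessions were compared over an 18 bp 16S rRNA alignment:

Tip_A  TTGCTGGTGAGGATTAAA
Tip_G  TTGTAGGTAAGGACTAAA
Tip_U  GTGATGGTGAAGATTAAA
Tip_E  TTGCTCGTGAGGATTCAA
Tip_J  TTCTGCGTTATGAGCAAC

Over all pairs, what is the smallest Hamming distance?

2

Pairwise Hamming distances:
  Tip_A vs Tip_G: 4
  Tip_A vs Tip_U: 3
  Tip_A vs Tip_E: 2
  Tip_A vs Tip_J: 9
  Tip_G vs Tip_U: 6
  Tip_G vs Tip_E: 6
  Tip_G vs Tip_J: 8
  Tip_U vs Tip_E: 5
  Tip_U vs Tip_J: 10
  Tip_E vs Tip_J: 9
The smallest is 2, between Tip_A and Tip_E.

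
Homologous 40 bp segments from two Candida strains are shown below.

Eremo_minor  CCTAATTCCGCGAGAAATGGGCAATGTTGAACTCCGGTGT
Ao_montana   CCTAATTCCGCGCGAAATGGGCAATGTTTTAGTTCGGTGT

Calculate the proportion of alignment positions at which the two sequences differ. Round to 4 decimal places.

0.1250

Mismatches occur at site 13 (A↔C), site 29 (G↔T), site 30 (A↔T), site 32 (C↔G), site 34 (C↔T).
There are 5 differences over 40 sites, so p = 5/40 = 0.1250.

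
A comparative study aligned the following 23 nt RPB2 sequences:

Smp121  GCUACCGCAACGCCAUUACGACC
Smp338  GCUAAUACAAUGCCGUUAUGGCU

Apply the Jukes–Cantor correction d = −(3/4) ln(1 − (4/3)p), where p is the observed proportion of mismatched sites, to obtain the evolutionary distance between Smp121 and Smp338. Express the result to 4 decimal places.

Mismatches occur at site 5 (C↔A), site 6 (C↔U), site 7 (G↔A), site 11 (C↔U), site 15 (A↔G), site 19 (C↔U), site 21 (A↔G), site 23 (C↔U).
p = 8/23 = 0.347826.
d = −0.75 · ln(1 − (4/3)·0.347826) = −0.75 · ln(0.536232) = −0.75 · (-0.623188) = 0.4674.

0.4674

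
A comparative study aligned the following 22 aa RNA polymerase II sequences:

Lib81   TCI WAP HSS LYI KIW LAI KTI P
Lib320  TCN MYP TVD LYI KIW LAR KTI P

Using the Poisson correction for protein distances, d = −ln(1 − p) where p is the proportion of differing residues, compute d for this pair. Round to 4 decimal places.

0.3830

Mismatches occur at site 3 (I↔N), site 4 (W↔M), site 5 (A↔Y), site 7 (H↔T), site 8 (S↔V), site 9 (S↔D), site 18 (I↔R).
p = 7/22 = 0.318182.
d = −ln(1 − 0.318182) = −ln(0.681818) = 0.3830.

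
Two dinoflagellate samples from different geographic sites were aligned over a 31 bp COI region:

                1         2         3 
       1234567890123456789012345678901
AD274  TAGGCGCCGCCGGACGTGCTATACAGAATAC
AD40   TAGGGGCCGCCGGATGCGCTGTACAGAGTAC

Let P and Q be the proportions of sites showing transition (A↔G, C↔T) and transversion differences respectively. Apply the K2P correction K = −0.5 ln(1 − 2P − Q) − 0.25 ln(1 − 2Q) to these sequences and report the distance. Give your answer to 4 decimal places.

Differing sites — 5:C/G (Tv); 15:C/T (Ti); 17:T/C (Ti); 21:A/G (Ti); 28:A/G (Ti).
Of the 5 differences, 4 transitions and 1 transversion over 31 sites: P = 4/31 = 0.129032, Q = 1/31 = 0.032258.
d = −0.5·ln(0.709678) − 0.25·ln(0.935484) = −0.5·(-0.342944) − 0.25·(-0.066691) = 0.1881.

0.1881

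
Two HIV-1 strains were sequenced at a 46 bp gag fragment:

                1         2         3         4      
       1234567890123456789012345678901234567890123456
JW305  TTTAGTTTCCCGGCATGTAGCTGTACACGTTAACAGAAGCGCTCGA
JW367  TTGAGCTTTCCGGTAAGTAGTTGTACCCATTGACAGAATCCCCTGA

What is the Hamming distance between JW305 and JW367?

13

Mismatches occur at site 3 (T→G), site 6 (T→C), site 9 (C→T), site 14 (C→T), site 16 (T→A), site 21 (C→T), site 27 (A→C), site 29 (G→A), site 32 (A→G), site 39 (G→T), site 41 (G→C), site 43 (T→C), site 44 (C→T).
That gives 13 mismatches out of 46 aligned sites, so the Hamming distance is 13.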